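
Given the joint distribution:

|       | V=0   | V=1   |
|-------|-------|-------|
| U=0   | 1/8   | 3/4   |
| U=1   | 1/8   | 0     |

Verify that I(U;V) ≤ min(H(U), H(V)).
Marginal P(U) (row sums):
  P(U=0) = 1/8 + 3/4 = 7/8
  P(U=1) = 1/8 + 0 = 1/8
Marginal P(V) (column sums):
  P(V=0) = 1/8 + 1/8 = 1/4
  P(V=1) = 3/4 + 0 = 3/4

H(U) = -[(7/8)·log₂(7/8) + (1/8)·log₂(1/8)]
  = 0.1686 + 0.3750
  = 0.5436 bits
H(V) = -[(1/4)·log₂(1/4) + (3/4)·log₂(3/4)]
  = 0.5000 + 0.3113
  = 0.8113 bits
H(U,V) = -[(1/8)·log₂(1/8) + (3/4)·log₂(3/4) + (1/8)·log₂(1/8)]
  = 0.3750 + 0.3113 + 0.3750
  = 1.0613 bits

I(U;V) = H(U) + H(V) - H(U,V)
  = 0.5436 + 0.8113 - 1.0613
  = 0.2936 bits

min(H(U), H(V)) = min(0.5436, 0.8113) = 0.5436 bits
Since 0.2936 ≤ 0.5436, the bound is satisfied ✓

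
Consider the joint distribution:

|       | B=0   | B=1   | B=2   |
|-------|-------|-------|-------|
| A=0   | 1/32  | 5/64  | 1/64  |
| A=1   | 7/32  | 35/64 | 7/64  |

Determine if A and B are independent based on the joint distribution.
Marginal P(A) (row sums):
  P(A=0) = 1/32 + 5/64 + 1/64 = 1/8
  P(A=1) = 7/32 + 35/64 + 7/64 = 7/8
Marginal P(B) (column sums):
  P(B=0) = 1/32 + 7/32 = 1/4
  P(B=1) = 5/64 + 35/64 = 5/8
  P(B=2) = 1/64 + 7/64 = 1/8

A and B are independent iff P(A=i,B=j) = P(A=i)·P(B=j) for every cell.
  P(A=0)·P(B=0) = 1/8 × 1/4 = 1/32 = P(A=0,B=0) ✓
  P(A=0)·P(B=1) = 1/8 × 5/8 = 5/64 = P(A=0,B=1) ✓
  P(A=0)·P(B=2) = 1/8 × 1/8 = 1/64 = P(A=0,B=2) ✓
  P(A=1)·P(B=0) = 7/8 × 1/4 = 7/32 = P(A=1,B=0) ✓
  P(A=1)·P(B=1) = 7/8 × 5/8 = 35/64 = P(A=1,B=1) ✓
  P(A=1)·P(B=2) = 7/8 × 1/8 = 7/64 = P(A=1,B=2) ✓

Yes, A and B are independent: every cell factors, so I(A;B) = 0 bits.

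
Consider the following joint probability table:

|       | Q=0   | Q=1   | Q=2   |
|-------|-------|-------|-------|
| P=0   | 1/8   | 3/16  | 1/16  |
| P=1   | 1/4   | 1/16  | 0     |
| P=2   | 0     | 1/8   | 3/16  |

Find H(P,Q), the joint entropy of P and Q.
H(P,Q) = -Σ P(P,Q) log₂ P(P,Q), summed over the non-zero cells:
H(P,Q) = -[(1/8)·log₂(1/8) + (3/16)·log₂(3/16) + (1/16)·log₂(1/16) + (1/4)·log₂(1/4) + (1/16)·log₂(1/16) + (1/8)·log₂(1/8) + (3/16)·log₂(3/16)]
  = 0.3750 + 0.4528 + 0.2500 + 0.5000 + 0.2500 + 0.3750 + 0.4528
  = 2.6556 bits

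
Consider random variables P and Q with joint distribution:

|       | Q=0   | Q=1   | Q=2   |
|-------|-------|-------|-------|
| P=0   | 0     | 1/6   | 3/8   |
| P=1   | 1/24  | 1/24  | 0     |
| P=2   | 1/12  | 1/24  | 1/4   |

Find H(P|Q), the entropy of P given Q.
Marginal P(Q) (column sums):
  P(Q=0) = 0 + 1/24 + 1/12 = 1/8
  P(Q=1) = 1/6 + 1/24 + 1/24 = 1/4
  P(Q=2) = 3/8 + 0 + 1/4 = 5/8

H(P|Q) = -Σ P(P,Q)·log₂ P(P|Q), where P(P|Q) = P(P,Q) / P(Q)
  (cells with P(P,Q) = 0 contribute 0)
  (P=0,Q=1): P(P|Q) = (1/6)/(1/4) = 2/3;  -(1/6)·log₂(2/3) = 0.0975
  (P=0,Q=2): P(P|Q) = (3/8)/(5/8) = 3/5;  -(3/8)·log₂(3/5) = 0.2764
  (P=1,Q=0): P(P|Q) = (1/24)/(1/8) = 1/3;  -(1/24)·log₂(1/3) = 0.0660
  (P=1,Q=1): P(P|Q) = (1/24)/(1/4) = 1/6;  -(1/24)·log₂(1/6) = 0.1077
  (P=2,Q=0): P(P|Q) = (1/12)/(1/8) = 2/3;  -(1/12)·log₂(2/3) = 0.0487
  (P=2,Q=1): P(P|Q) = (1/24)/(1/4) = 1/6;  -(1/24)·log₂(1/6) = 0.1077
  (P=2,Q=2): P(P|Q) = (1/4)/(5/8) = 2/5;  -(1/4)·log₂(2/5) = 0.3305
H(P|Q) = 0.0975 + 0.2764 + 0.0660 + 0.1077 + 0.0487 + 0.1077 + 0.3305
  = 1.0345 bits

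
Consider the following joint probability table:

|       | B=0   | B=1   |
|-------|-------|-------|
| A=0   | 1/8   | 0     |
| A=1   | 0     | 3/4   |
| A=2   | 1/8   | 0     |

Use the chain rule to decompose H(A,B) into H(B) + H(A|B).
By the chain rule: H(A,B) = H(B) + H(A|B)

Marginal P(B) (column sums):
  P(B=0) = 1/8 + 0 + 1/8 = 1/4
  P(B=1) = 0 + 3/4 + 0 = 3/4
H(B) = -[(1/4)·log₂(1/4) + (3/4)·log₂(3/4)]
  = 0.5000 + 0.3113
  = 0.8113 bits
H(A|B) = -Σ P(A,B)·log₂ P(A|B), where P(A|B) = P(A,B) / P(B)
  (cells with P(A,B) = 0 contribute 0)
  (A=0,B=0): P(A|B) = (1/8)/(1/4) = 1/2;  -(1/8)·log₂(1/2) = 0.1250
  (A=1,B=1): P(A|B) = (3/4)/(3/4) = 1;  -(3/4)·log₂(1) = 0.0000
  (A=2,B=0): P(A|B) = (1/8)/(1/4) = 1/2;  -(1/8)·log₂(1/2) = 0.1250
H(A|B) = 0.1250 + 0.0000 + 0.1250
  = 0.2500 bits

H(A,B) = H(B) + H(A|B) = 0.8113 + 0.2500 = 1.0613 bits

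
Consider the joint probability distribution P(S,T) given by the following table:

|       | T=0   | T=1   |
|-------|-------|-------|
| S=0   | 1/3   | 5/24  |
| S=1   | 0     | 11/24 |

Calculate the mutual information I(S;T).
Marginal P(S) (row sums):
  P(S=0) = 1/3 + 5/24 = 13/24
  P(S=1) = 0 + 11/24 = 11/24
Marginal P(T) (column sums):
  P(T=0) = 1/3 + 0 = 1/3
  P(T=1) = 5/24 + 11/24 = 2/3

H(S) = -[(13/24)·log₂(13/24) + (11/24)·log₂(11/24)]
  = 0.4791 + 0.5159
  = 0.9950 bits
H(T) = -[(1/3)·log₂(1/3) + (2/3)·log₂(2/3)]
  = 0.5283 + 0.3900
  = 0.9183 bits
H(S,T) = -[(1/3)·log₂(1/3) + (5/24)·log₂(5/24) + (11/24)·log₂(11/24)]
  = 0.5283 + 0.4715 + 0.5159
  = 1.5157 bits

I(S;T) = H(S) + H(T) - H(S,T)
  = 0.9950 + 0.9183 - 1.5157
  = 0.3976 bits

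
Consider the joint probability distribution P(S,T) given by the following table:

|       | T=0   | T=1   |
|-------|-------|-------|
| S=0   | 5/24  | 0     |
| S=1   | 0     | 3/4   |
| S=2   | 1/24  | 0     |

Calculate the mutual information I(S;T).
Marginal P(S) (row sums):
  P(S=0) = 5/24 + 0 = 5/24
  P(S=1) = 0 + 3/4 = 3/4
  P(S=2) = 1/24 + 0 = 1/24
Marginal P(T) (column sums):
  P(T=0) = 5/24 + 0 + 1/24 = 1/4
  P(T=1) = 0 + 3/4 + 0 = 3/4

H(S) = -[(5/24)·log₂(5/24) + (3/4)·log₂(3/4) + (1/24)·log₂(1/24)]
  = 0.4715 + 0.3113 + 0.1910
  = 0.9738 bits
H(T) = -[(1/4)·log₂(1/4) + (3/4)·log₂(3/4)]
  = 0.5000 + 0.3113
  = 0.8113 bits
H(S,T) = -[(5/24)·log₂(5/24) + (3/4)·log₂(3/4) + (1/24)·log₂(1/24)]
  = 0.4715 + 0.3113 + 0.1910
  = 0.9738 bits

I(S;T) = H(S) + H(T) - H(S,T)
  = 0.9738 + 0.8113 - 0.9738
  = 0.8113 bits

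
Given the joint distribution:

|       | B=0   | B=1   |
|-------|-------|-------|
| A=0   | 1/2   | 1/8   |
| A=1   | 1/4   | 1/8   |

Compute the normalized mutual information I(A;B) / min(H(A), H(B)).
Marginal P(A) (row sums):
  P(A=0) = 1/2 + 1/8 = 5/8
  P(A=1) = 1/4 + 1/8 = 3/8
Marginal P(B) (column sums):
  P(B=0) = 1/2 + 1/4 = 3/4
  P(B=1) = 1/8 + 1/8 = 1/4

H(A) = -[(5/8)·log₂(5/8) + (3/8)·log₂(3/8)]
  = 0.4238 + 0.5306
  = 0.9544 bits
H(B) = -[(3/4)·log₂(3/4) + (1/4)·log₂(1/4)]
  = 0.3113 + 0.5000
  = 0.8113 bits
H(A,B) = -[(1/2)·log₂(1/2) + (1/8)·log₂(1/8) + (1/4)·log₂(1/4) + (1/8)·log₂(1/8)]
  = 0.5000 + 0.3750 + 0.5000 + 0.3750
  = 1.7500 bits

I(A;B) = H(A) + H(B) - H(A,B)
  = 0.9544 + 0.8113 - 1.7500
  = 0.0157 bits

min(H(A), H(B)) = min(0.9544, 0.8113) = 0.8113 bits
Normalized MI = 0.0157 / 0.8113 = 0.0194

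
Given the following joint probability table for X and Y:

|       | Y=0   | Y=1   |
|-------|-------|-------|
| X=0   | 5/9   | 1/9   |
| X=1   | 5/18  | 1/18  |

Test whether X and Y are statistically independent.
Marginal P(X) (row sums):
  P(X=0) = 5/9 + 1/9 = 2/3
  P(X=1) = 5/18 + 1/18 = 1/3
Marginal P(Y) (column sums):
  P(Y=0) = 5/9 + 5/18 = 5/6
  P(Y=1) = 1/9 + 1/18 = 1/6

X and Y are independent iff P(X=i,Y=j) = P(X=i)·P(Y=j) for every cell.
  P(X=0)·P(Y=0) = 2/3 × 5/6 = 5/9 = P(X=0,Y=0) ✓
  P(X=0)·P(Y=1) = 2/3 × 1/6 = 1/9 = P(X=0,Y=1) ✓
  P(X=1)·P(Y=0) = 1/3 × 5/6 = 5/18 = P(X=1,Y=0) ✓
  P(X=1)·P(Y=1) = 1/3 × 1/6 = 1/18 = P(X=1,Y=1) ✓

Yes, X and Y are independent: every cell factors, so I(X;Y) = 0 bits.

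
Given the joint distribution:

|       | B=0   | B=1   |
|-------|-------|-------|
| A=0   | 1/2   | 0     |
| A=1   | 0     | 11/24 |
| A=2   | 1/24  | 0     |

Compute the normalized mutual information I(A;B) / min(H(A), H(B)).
Marginal P(A) (row sums):
  P(A=0) = 1/2 + 0 = 1/2
  P(A=1) = 0 + 11/24 = 11/24
  P(A=2) = 1/24 + 0 = 1/24
Marginal P(B) (column sums):
  P(B=0) = 1/2 + 0 + 1/24 = 13/24
  P(B=1) = 0 + 11/24 + 0 = 11/24

H(A) = -[(1/2)·log₂(1/2) + (11/24)·log₂(11/24) + (1/24)·log₂(1/24)]
  = 0.5000 + 0.5159 + 0.1910
  = 1.2069 bits
H(B) = -[(13/24)·log₂(13/24) + (11/24)·log₂(11/24)]
  = 0.4791 + 0.5159
  = 0.9950 bits
H(A,B) = -[(1/2)·log₂(1/2) + (11/24)·log₂(11/24) + (1/24)·log₂(1/24)]
  = 0.5000 + 0.5159 + 0.1910
  = 1.2069 bits

I(A;B) = H(A) + H(B) - H(A,B)
  = 1.2069 + 0.9950 - 1.2069
  = 0.9950 bits

min(H(A), H(B)) = min(1.2069, 0.9950) = 0.9950 bits
Normalized MI = 0.9950 / 0.9950 = 1.0000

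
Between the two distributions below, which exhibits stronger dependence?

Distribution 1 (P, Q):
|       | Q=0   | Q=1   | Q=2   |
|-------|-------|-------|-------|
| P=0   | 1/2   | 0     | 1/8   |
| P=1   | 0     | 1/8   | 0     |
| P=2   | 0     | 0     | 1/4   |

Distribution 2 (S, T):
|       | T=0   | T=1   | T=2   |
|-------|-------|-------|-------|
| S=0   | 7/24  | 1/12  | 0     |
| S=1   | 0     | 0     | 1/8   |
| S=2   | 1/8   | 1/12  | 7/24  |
Distribution 1 (P, Q):
Marginal P(P) (row sums):
  P(P=0) = 1/2 + 0 + 1/8 = 5/8
  P(P=1) = 0 + 1/8 + 0 = 1/8
  P(P=2) = 0 + 0 + 1/4 = 1/4
Marginal P(Q) (column sums):
  P(Q=0) = 1/2 + 0 + 0 = 1/2
  P(Q=1) = 0 + 1/8 + 0 = 1/8
  P(Q=2) = 1/8 + 0 + 1/4 = 3/8

H(P) = -[(5/8)·log₂(5/8) + (1/8)·log₂(1/8) + (1/4)·log₂(1/4)]
  = 0.4238 + 0.3750 + 0.5000
  = 1.2988 bits
H(Q) = -[(1/2)·log₂(1/2) + (1/8)·log₂(1/8) + (3/8)·log₂(3/8)]
  = 0.5000 + 0.3750 + 0.5306
  = 1.4056 bits
H(P,Q) = -[(1/2)·log₂(1/2) + (1/8)·log₂(1/8) + (1/8)·log₂(1/8) + (1/4)·log₂(1/4)]
  = 0.5000 + 0.3750 + 0.3750 + 0.5000
  = 1.7500 bits

I(P;Q) = H(P) + H(Q) - H(P,Q)
  = 1.2988 + 1.4056 - 1.7500
  = 0.9544 bits

Distribution 2 (S, T):
Marginal P(S) (row sums):
  P(S=0) = 7/24 + 1/12 + 0 = 3/8
  P(S=1) = 0 + 0 + 1/8 = 1/8
  P(S=2) = 1/8 + 1/12 + 7/24 = 1/2
Marginal P(T) (column sums):
  P(T=0) = 7/24 + 0 + 1/8 = 5/12
  P(T=1) = 1/12 + 0 + 1/12 = 1/6
  P(T=2) = 0 + 1/8 + 7/24 = 5/12

H(S) = -[(3/8)·log₂(3/8) + (1/8)·log₂(1/8) + (1/2)·log₂(1/2)]
  = 0.5306 + 0.3750 + 0.5000
  = 1.4056 bits
H(T) = -[(5/12)·log₂(5/12) + (1/6)·log₂(1/6) + (5/12)·log₂(5/12)]
  = 0.5263 + 0.4308 + 0.5263
  = 1.4834 bits
H(S,T) = -[(7/24)·log₂(7/24) + (1/12)·log₂(1/12) + (1/8)·log₂(1/8) + (1/8)·log₂(1/8) + (1/12)·log₂(1/12) + (7/24)·log₂(7/24)]
  = 0.5185 + 0.2987 + 0.3750 + 0.3750 + 0.2987 + 0.5185
  = 2.3844 bits

I(S;T) = H(S) + H(T) - H(S,T)
  = 1.4056 + 1.4834 - 2.3844
  = 0.5046 bits

I(P;Q) = 0.9544 bits > I(S;T) = 0.5046 bits, so (P, Q) has the higher mutual information (stronger dependence).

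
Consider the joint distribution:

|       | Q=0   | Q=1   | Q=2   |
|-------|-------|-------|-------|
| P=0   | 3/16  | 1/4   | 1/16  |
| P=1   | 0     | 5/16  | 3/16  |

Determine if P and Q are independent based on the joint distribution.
Marginal P(P) (row sums):
  P(P=0) = 3/16 + 1/4 + 1/16 = 1/2
  P(P=1) = 0 + 5/16 + 3/16 = 1/2
Marginal P(Q) (column sums):
  P(Q=0) = 3/16 + 0 = 3/16
  P(Q=1) = 1/4 + 5/16 = 9/16
  P(Q=2) = 1/16 + 3/16 = 1/4

P and Q are independent iff P(P=i,Q=j) = P(P=i)·P(Q=j) for every cell.
  P(P=0)·P(Q=0) = 1/2 × 3/16 = 3/32, but P(P=0,Q=0) = 3/16 ✗

No, P and Q are not independent. Quantitatively, I(P;Q) > 0:

H(P) = -[(1/2)·log₂(1/2) + (1/2)·log₂(1/2)]
  = 0.5000 + 0.5000
  = 1.0000 bits
H(Q) = -[(3/16)·log₂(3/16) + (9/16)·log₂(9/16) + (1/4)·log₂(1/4)]
  = 0.4528 + 0.4669 + 0.5000
  = 1.4197 bits
H(P,Q) = -[(3/16)·log₂(3/16) + (1/4)·log₂(1/4) + (1/16)·log₂(1/16) + (5/16)·log₂(5/16) + (3/16)·log₂(3/16)]
  = 0.4528 + 0.5000 + 0.2500 + 0.5244 + 0.4528
  = 2.1800 bits
I(P;Q) = H(P) + H(Q) - H(P,Q) = 1.0000 + 1.4197 - 2.1800 = 0.2397 bits > 0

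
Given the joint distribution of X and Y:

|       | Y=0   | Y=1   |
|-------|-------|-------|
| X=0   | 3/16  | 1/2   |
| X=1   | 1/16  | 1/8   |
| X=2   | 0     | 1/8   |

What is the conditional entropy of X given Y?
Marginal P(Y) (column sums):
  P(Y=0) = 3/16 + 1/16 + 0 = 1/4
  P(Y=1) = 1/2 + 1/8 + 1/8 = 3/4

H(X|Y) = -Σ P(X,Y)·log₂ P(X|Y), where P(X|Y) = P(X,Y) / P(Y)
  (cells with P(X,Y) = 0 contribute 0)
  (X=0,Y=0): P(X|Y) = (3/16)/(1/4) = 3/4;  -(3/16)·log₂(3/4) = 0.0778
  (X=0,Y=1): P(X|Y) = (1/2)/(3/4) = 2/3;  -(1/2)·log₂(2/3) = 0.2925
  (X=1,Y=0): P(X|Y) = (1/16)/(1/4) = 1/4;  -(1/16)·log₂(1/4) = 0.1250
  (X=1,Y=1): P(X|Y) = (1/8)/(3/4) = 1/6;  -(1/8)·log₂(1/6) = 0.3231
  (X=2,Y=1): P(X|Y) = (1/8)/(3/4) = 1/6;  -(1/8)·log₂(1/6) = 0.3231
H(X|Y) = 0.0778 + 0.2925 + 0.1250 + 0.3231 + 0.3231
  = 1.1415 bits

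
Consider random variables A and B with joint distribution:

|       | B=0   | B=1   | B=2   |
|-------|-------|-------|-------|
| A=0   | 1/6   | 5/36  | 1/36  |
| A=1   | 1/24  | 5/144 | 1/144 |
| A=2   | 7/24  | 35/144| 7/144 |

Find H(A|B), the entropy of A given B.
Marginal P(B) (column sums):
  P(B=0) = 1/6 + 1/24 + 7/24 = 1/2
  P(B=1) = 5/36 + 5/144 + 35/144 = 5/12
  P(B=2) = 1/36 + 1/144 + 7/144 = 1/12

H(A|B) = -Σ P(A,B)·log₂ P(A|B), where P(A|B) = P(A,B) / P(B)
  (A=0,B=0): P(A|B) = (1/6)/(1/2) = 1/3;  -(1/6)·log₂(1/3) = 0.2642
  (A=0,B=1): P(A|B) = (5/36)/(5/12) = 1/3;  -(5/36)·log₂(1/3) = 0.2201
  (A=0,B=2): P(A|B) = (1/36)/(1/12) = 1/3;  -(1/36)·log₂(1/3) = 0.0440
  (A=1,B=0): P(A|B) = (1/24)/(1/2) = 1/12;  -(1/24)·log₂(1/12) = 0.1494
  (A=1,B=1): P(A|B) = (5/144)/(5/12) = 1/12;  -(5/144)·log₂(1/12) = 0.1245
  (A=1,B=2): P(A|B) = (1/144)/(1/12) = 1/12;  -(1/144)·log₂(1/12) = 0.0249
  (A=2,B=0): P(A|B) = (7/24)/(1/2) = 7/12;  -(7/24)·log₂(7/12) = 0.2268
  (A=2,B=1): P(A|B) = (35/144)/(5/12) = 7/12;  -(35/144)·log₂(7/12) = 0.1890
  (A=2,B=2): P(A|B) = (7/144)/(1/12) = 7/12;  -(7/144)·log₂(7/12) = 0.0378
H(A|B) = 0.2642 + 0.2201 + 0.0440 + 0.1494 + 0.1245 + 0.0249 + 0.2268 + 0.1890 + 0.0378
  = 1.2807 bits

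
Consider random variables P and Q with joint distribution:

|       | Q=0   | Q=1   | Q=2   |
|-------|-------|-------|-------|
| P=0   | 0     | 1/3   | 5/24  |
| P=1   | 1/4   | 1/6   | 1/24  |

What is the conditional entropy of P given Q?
Marginal P(Q) (column sums):
  P(Q=0) = 0 + 1/4 = 1/4
  P(Q=1) = 1/3 + 1/6 = 1/2
  P(Q=2) = 5/24 + 1/24 = 1/4

H(P|Q) = -Σ P(P,Q)·log₂ P(P|Q), where P(P|Q) = P(P,Q) / P(Q)
  (cells with P(P,Q) = 0 contribute 0)
  (P=0,Q=1): P(P|Q) = (1/3)/(1/2) = 2/3;  -(1/3)·log₂(2/3) = 0.1950
  (P=0,Q=2): P(P|Q) = (5/24)/(1/4) = 5/6;  -(5/24)·log₂(5/6) = 0.0548
  (P=1,Q=0): P(P|Q) = (1/4)/(1/4) = 1;  -(1/4)·log₂(1) = 0.0000
  (P=1,Q=1): P(P|Q) = (1/6)/(1/2) = 1/3;  -(1/6)·log₂(1/3) = 0.2642
  (P=1,Q=2): P(P|Q) = (1/24)/(1/4) = 1/6;  -(1/24)·log₂(1/6) = 0.1077
H(P|Q) = 0.1950 + 0.0548 + 0.0000 + 0.2642 + 0.1077
  = 0.6217 bits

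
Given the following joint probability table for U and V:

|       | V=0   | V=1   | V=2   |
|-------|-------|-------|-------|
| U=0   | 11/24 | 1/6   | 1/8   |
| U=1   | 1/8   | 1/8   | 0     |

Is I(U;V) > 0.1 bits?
Marginal P(U) (row sums):
  P(U=0) = 11/24 + 1/6 + 1/8 = 3/4
  P(U=1) = 1/8 + 1/8 + 0 = 1/4
Marginal P(V) (column sums):
  P(V=0) = 11/24 + 1/8 = 7/12
  P(V=1) = 1/6 + 1/8 = 7/24
  P(V=2) = 1/8 + 0 = 1/8

H(U) = -[(3/4)·log₂(3/4) + (1/4)·log₂(1/4)]
  = 0.3113 + 0.5000
  = 0.8113 bits
H(V) = -[(7/12)·log₂(7/12) + (7/24)·log₂(7/24) + (1/8)·log₂(1/8)]
  = 0.4536 + 0.5185 + 0.3750
  = 1.3471 bits
H(U,V) = -[(11/24)·log₂(11/24) + (1/6)·log₂(1/6) + (1/8)·log₂(1/8) + (1/8)·log₂(1/8) + (1/8)·log₂(1/8)]
  = 0.5159 + 0.4308 + 0.3750 + 0.3750 + 0.3750
  = 2.0717 bits

I(U;V) = H(U) + H(V) - H(U,V)
  = 0.8113 + 1.3471 - 2.0717
  = 0.0867 bits

No. I(U;V) = 0.0867 bits, which is ≤ 0.1 bits.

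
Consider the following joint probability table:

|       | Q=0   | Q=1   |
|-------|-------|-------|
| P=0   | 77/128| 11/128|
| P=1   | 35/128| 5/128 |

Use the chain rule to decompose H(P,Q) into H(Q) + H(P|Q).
By the chain rule: H(P,Q) = H(Q) + H(P|Q)

Marginal P(Q) (column sums):
  P(Q=0) = 77/128 + 35/128 = 7/8
  P(Q=1) = 11/128 + 5/128 = 1/8
H(Q) = -[(7/8)·log₂(7/8) + (1/8)·log₂(1/8)]
  = 0.1686 + 0.3750
  = 0.5436 bits
H(P|Q) = -Σ P(P,Q)·log₂ P(P|Q), where P(P|Q) = P(P,Q) / P(Q)
  (P=0,Q=0): P(P|Q) = (77/128)/(7/8) = 11/16;  -(77/128)·log₂(11/16) = 0.3252
  (P=0,Q=1): P(P|Q) = (11/128)/(1/8) = 11/16;  -(11/128)·log₂(11/16) = 0.0465
  (P=1,Q=0): P(P|Q) = (35/128)/(7/8) = 5/16;  -(35/128)·log₂(5/16) = 0.4588
  (P=1,Q=1): P(P|Q) = (5/128)/(1/8) = 5/16;  -(5/128)·log₂(5/16) = 0.0655
H(P|Q) = 0.3252 + 0.0465 + 0.4588 + 0.0655
  = 0.8960 bits

H(P,Q) = H(Q) + H(P|Q) = 0.5436 + 0.8960 = 1.4396 bits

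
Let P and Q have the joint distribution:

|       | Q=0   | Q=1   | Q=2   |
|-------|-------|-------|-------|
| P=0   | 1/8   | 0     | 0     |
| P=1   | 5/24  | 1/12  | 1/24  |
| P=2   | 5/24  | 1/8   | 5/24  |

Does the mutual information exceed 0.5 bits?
Marginal P(P) (row sums):
  P(P=0) = 1/8 + 0 + 0 = 1/8
  P(P=1) = 5/24 + 1/12 + 1/24 = 1/3
  P(P=2) = 5/24 + 1/8 + 5/24 = 13/24
Marginal P(Q) (column sums):
  P(Q=0) = 1/8 + 5/24 + 5/24 = 13/24
  P(Q=1) = 0 + 1/12 + 1/8 = 5/24
  P(Q=2) = 0 + 1/24 + 5/24 = 1/4

H(P) = -[(1/8)·log₂(1/8) + (1/3)·log₂(1/3) + (13/24)·log₂(13/24)]
  = 0.3750 + 0.5283 + 0.4791
  = 1.3824 bits
H(Q) = -[(13/24)·log₂(13/24) + (5/24)·log₂(5/24) + (1/4)·log₂(1/4)]
  = 0.4791 + 0.4715 + 0.5000
  = 1.4506 bits
H(P,Q) = -[(1/8)·log₂(1/8) + (5/24)·log₂(5/24) + (1/12)·log₂(1/12) + (1/24)·log₂(1/24) + (5/24)·log₂(5/24) + (1/8)·log₂(1/8) + (5/24)·log₂(5/24)]
  = 0.3750 + 0.4715 + 0.2987 + 0.1910 + 0.4715 + 0.3750 + 0.4715
  = 2.6542 bits

I(P;Q) = H(P) + H(Q) - H(P,Q)
  = 1.3824 + 1.4506 - 2.6542
  = 0.1788 bits

No. I(P;Q) = 0.1788 bits, which is ≤ 0.5 bits.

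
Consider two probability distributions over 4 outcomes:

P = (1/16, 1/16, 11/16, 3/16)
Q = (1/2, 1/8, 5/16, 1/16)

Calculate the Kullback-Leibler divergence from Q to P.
D(P||Q) = Σ P(i) log₂(P(i)/Q(i))
  i=0: (1/16) × log₂((1/16)/(1/2)) = (1/16) × log₂(1/8) = -0.1875
  i=1: (1/16) × log₂((1/16)/(1/8)) = (1/16) × log₂(1/2) = -0.0625
  i=2: (11/16) × log₂((11/16)/(5/16)) = (11/16) × log₂(11/5) = 0.7820
  i=3: (3/16) × log₂((3/16)/(1/16)) = (3/16) × log₂(3) = 0.2972
D(P||Q) = -0.1875 - 0.0625 + 0.7820 + 0.2972
  = 0.8292 bits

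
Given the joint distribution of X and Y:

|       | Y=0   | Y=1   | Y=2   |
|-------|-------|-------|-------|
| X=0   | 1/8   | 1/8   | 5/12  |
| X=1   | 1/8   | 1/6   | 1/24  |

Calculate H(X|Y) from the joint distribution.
Marginal P(Y) (column sums):
  P(Y=0) = 1/8 + 1/8 = 1/4
  P(Y=1) = 1/8 + 1/6 = 7/24
  P(Y=2) = 5/12 + 1/24 = 11/24

H(X|Y) = -Σ P(X,Y)·log₂ P(X|Y), where P(X|Y) = P(X,Y) / P(Y)
  (X=0,Y=0): P(X|Y) = (1/8)/(1/4) = 1/2;  -(1/8)·log₂(1/2) = 0.1250
  (X=0,Y=1): P(X|Y) = (1/8)/(7/24) = 3/7;  -(1/8)·log₂(3/7) = 0.1528
  (X=0,Y=2): P(X|Y) = (5/12)/(11/24) = 10/11;  -(5/12)·log₂(10/11) = 0.0573
  (X=1,Y=0): P(X|Y) = (1/8)/(1/4) = 1/2;  -(1/8)·log₂(1/2) = 0.1250
  (X=1,Y=1): P(X|Y) = (1/6)/(7/24) = 4/7;  -(1/6)·log₂(4/7) = 0.1346
  (X=1,Y=2): P(X|Y) = (1/24)/(11/24) = 1/11;  -(1/24)·log₂(1/11) = 0.1441
H(X|Y) = 0.1250 + 0.1528 + 0.0573 + 0.1250 + 0.1346 + 0.1441
  = 0.7388 bits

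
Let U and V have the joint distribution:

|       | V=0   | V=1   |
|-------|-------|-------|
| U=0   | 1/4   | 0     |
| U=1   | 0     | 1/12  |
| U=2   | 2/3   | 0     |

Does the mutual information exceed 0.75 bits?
Marginal P(U) (row sums):
  P(U=0) = 1/4 + 0 = 1/4
  P(U=1) = 0 + 1/12 = 1/12
  P(U=2) = 2/3 + 0 = 2/3
Marginal P(V) (column sums):
  P(V=0) = 1/4 + 0 + 2/3 = 11/12
  P(V=1) = 0 + 1/12 + 0 = 1/12

H(U) = -[(1/4)·log₂(1/4) + (1/12)·log₂(1/12) + (2/3)·log₂(2/3)]
  = 0.5000 + 0.2987 + 0.3900
  = 1.1887 bits
H(V) = -[(11/12)·log₂(11/12) + (1/12)·log₂(1/12)]
  = 0.1151 + 0.2987
  = 0.4138 bits
H(U,V) = -[(1/4)·log₂(1/4) + (1/12)·log₂(1/12) + (2/3)·log₂(2/3)]
  = 0.5000 + 0.2987 + 0.3900
  = 1.1887 bits

I(U;V) = H(U) + H(V) - H(U,V)
  = 1.1887 + 0.4138 - 1.1887
  = 0.4138 bits

No. I(U;V) = 0.4138 bits, which is ≤ 0.75 bits.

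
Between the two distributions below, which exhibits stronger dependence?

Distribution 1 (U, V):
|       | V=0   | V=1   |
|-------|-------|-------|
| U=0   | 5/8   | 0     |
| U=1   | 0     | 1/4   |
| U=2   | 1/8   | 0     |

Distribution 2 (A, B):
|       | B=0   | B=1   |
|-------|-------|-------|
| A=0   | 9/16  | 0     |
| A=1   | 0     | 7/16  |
Distribution 1 (U, V):
Marginal P(U) (row sums):
  P(U=0) = 5/8 + 0 = 5/8
  P(U=1) = 0 + 1/4 = 1/4
  P(U=2) = 1/8 + 0 = 1/8
Marginal P(V) (column sums):
  P(V=0) = 5/8 + 0 + 1/8 = 3/4
  P(V=1) = 0 + 1/4 + 0 = 1/4

H(U) = -[(5/8)·log₂(5/8) + (1/4)·log₂(1/4) + (1/8)·log₂(1/8)]
  = 0.4238 + 0.5000 + 0.3750
  = 1.2988 bits
H(V) = -[(3/4)·log₂(3/4) + (1/4)·log₂(1/4)]
  = 0.3113 + 0.5000
  = 0.8113 bits
H(U,V) = -[(5/8)·log₂(5/8) + (1/4)·log₂(1/4) + (1/8)·log₂(1/8)]
  = 0.4238 + 0.5000 + 0.3750
  = 1.2988 bits

I(U;V) = H(U) + H(V) - H(U,V)
  = 1.2988 + 0.8113 - 1.2988
  = 0.8113 bits

Distribution 2 (A, B):
Marginal P(A) (row sums):
  P(A=0) = 9/16 + 0 = 9/16
  P(A=1) = 0 + 7/16 = 7/16
Marginal P(B) (column sums):
  P(B=0) = 9/16 + 0 = 9/16
  P(B=1) = 0 + 7/16 = 7/16

H(A) = -[(9/16)·log₂(9/16) + (7/16)·log₂(7/16)]
  = 0.4669 + 0.5218
  = 0.9887 bits
H(B) = -[(9/16)·log₂(9/16) + (7/16)·log₂(7/16)]
  = 0.4669 + 0.5218
  = 0.9887 bits
H(A,B) = -[(9/16)·log₂(9/16) + (7/16)·log₂(7/16)]
  = 0.4669 + 0.5218
  = 0.9887 bits

I(A;B) = H(A) + H(B) - H(A,B)
  = 0.9887 + 0.9887 - 0.9887
  = 0.9887 bits

I(A;B) = 0.9887 bits > I(U;V) = 0.8113 bits, so (A, B) has the higher mutual information (stronger dependence).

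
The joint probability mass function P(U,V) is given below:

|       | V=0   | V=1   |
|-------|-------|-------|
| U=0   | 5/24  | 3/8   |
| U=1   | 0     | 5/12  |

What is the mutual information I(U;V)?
Marginal P(U) (row sums):
  P(U=0) = 5/24 + 3/8 = 7/12
  P(U=1) = 0 + 5/12 = 5/12
Marginal P(V) (column sums):
  P(V=0) = 5/24 + 0 = 5/24
  P(V=1) = 3/8 + 5/12 = 19/24

H(U) = -[(7/12)·log₂(7/12) + (5/12)·log₂(5/12)]
  = 0.4536 + 0.5263
  = 0.9799 bits
H(V) = -[(5/24)·log₂(5/24) + (19/24)·log₂(19/24)]
  = 0.4715 + 0.2668
  = 0.7383 bits
H(U,V) = -[(5/24)·log₂(5/24) + (3/8)·log₂(3/8) + (5/12)·log₂(5/12)]
  = 0.4715 + 0.5306 + 0.5263
  = 1.5284 bits

I(U;V) = H(U) + H(V) - H(U,V)
  = 0.9799 + 0.7383 - 1.5284
  = 0.1898 bits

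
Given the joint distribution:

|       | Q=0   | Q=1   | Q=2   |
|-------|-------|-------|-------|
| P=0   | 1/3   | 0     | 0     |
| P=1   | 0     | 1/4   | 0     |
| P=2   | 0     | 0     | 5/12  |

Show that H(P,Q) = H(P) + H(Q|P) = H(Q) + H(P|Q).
Marginal P(P) (row sums):
  P(P=0) = 1/3 + 0 + 0 = 1/3
  P(P=1) = 0 + 1/4 + 0 = 1/4
  P(P=2) = 0 + 0 + 5/12 = 5/12
Marginal P(Q) (column sums):
  P(Q=0) = 1/3 + 0 + 0 = 1/3
  P(Q=1) = 0 + 1/4 + 0 = 1/4
  P(Q=2) = 0 + 0 + 5/12 = 5/12

Decomposition 1: H(P) + H(Q|P)
H(P) = -[(1/3)·log₂(1/3) + (1/4)·log₂(1/4) + (5/12)·log₂(5/12)]
  = 0.5283 + 0.5000 + 0.5263
  = 1.5546 bits
H(Q|P) = -Σ P(P,Q)·log₂ P(Q|P), where P(Q|P) = P(P,Q) / P(P)
  (cells with P(P,Q) = 0 contribute 0)
  (P=0,Q=0): P(Q|P) = (1/3)/(1/3) = 1;  -(1/3)·log₂(1) = 0.0000
  (P=1,Q=1): P(Q|P) = (1/4)/(1/4) = 1;  -(1/4)·log₂(1) = 0.0000
  (P=2,Q=2): P(Q|P) = (5/12)/(5/12) = 1;  -(5/12)·log₂(1) = 0.0000
H(Q|P) = 0.0000 + 0.0000 + 0.0000
  = 0.0000 bits
H(P) + H(Q|P) = 1.5546 + 0.0000 = 1.5546 bits

Decomposition 2: H(Q) + H(P|Q)
H(Q) = -[(1/3)·log₂(1/3) + (1/4)·log₂(1/4) + (5/12)·log₂(5/12)]
  = 0.5283 + 0.5000 + 0.5263
  = 1.5546 bits
H(P|Q) = -Σ P(P,Q)·log₂ P(P|Q), where P(P|Q) = P(P,Q) / P(Q)
  (cells with P(P,Q) = 0 contribute 0)
  (P=0,Q=0): P(P|Q) = (1/3)/(1/3) = 1;  -(1/3)·log₂(1) = 0.0000
  (P=1,Q=1): P(P|Q) = (1/4)/(1/4) = 1;  -(1/4)·log₂(1) = 0.0000
  (P=2,Q=2): P(P|Q) = (5/12)/(5/12) = 1;  -(5/12)·log₂(1) = 0.0000
H(P|Q) = 0.0000 + 0.0000 + 0.0000
  = 0.0000 bits
H(Q) + H(P|Q) = 1.5546 + 0.0000 = 1.5546 bits

Direct computation of the joint entropy:
H(P,Q) = -[(1/3)·log₂(1/3) + (1/4)·log₂(1/4) + (5/12)·log₂(5/12)]
  = 0.5283 + 0.5000 + 0.5263
  = 1.5546 bits

All three agree: H(P,Q) = 1.5546 bits ✓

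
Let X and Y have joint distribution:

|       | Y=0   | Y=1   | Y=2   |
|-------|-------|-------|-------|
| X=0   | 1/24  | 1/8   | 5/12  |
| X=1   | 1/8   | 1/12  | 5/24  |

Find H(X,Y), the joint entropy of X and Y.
H(X,Y) = -Σ P(X,Y) log₂ P(X,Y), summed over the non-zero cells:
H(X,Y) = -[(1/24)·log₂(1/24) + (1/8)·log₂(1/8) + (5/12)·log₂(5/12) + (1/8)·log₂(1/8) + (1/12)·log₂(1/12) + (5/24)·log₂(5/24)]
  = 0.1910 + 0.3750 + 0.5263 + 0.3750 + 0.2987 + 0.4715
  = 2.2375 bits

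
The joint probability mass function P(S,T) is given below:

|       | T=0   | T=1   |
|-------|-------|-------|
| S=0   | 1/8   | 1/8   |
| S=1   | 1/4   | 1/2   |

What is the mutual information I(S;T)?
Marginal P(S) (row sums):
  P(S=0) = 1/8 + 1/8 = 1/4
  P(S=1) = 1/4 + 1/2 = 3/4
Marginal P(T) (column sums):
  P(T=0) = 1/8 + 1/4 = 3/8
  P(T=1) = 1/8 + 1/2 = 5/8

H(S) = -[(1/4)·log₂(1/4) + (3/4)·log₂(3/4)]
  = 0.5000 + 0.3113
  = 0.8113 bits
H(T) = -[(3/8)·log₂(3/8) + (5/8)·log₂(5/8)]
  = 0.5306 + 0.4238
  = 0.9544 bits
H(S,T) = -[(1/8)·log₂(1/8) + (1/8)·log₂(1/8) + (1/4)·log₂(1/4) + (1/2)·log₂(1/2)]
  = 0.3750 + 0.3750 + 0.5000 + 0.5000
  = 1.7500 bits

I(S;T) = H(S) + H(T) - H(S,T)
  = 0.8113 + 0.9544 - 1.7500
  = 0.0157 bits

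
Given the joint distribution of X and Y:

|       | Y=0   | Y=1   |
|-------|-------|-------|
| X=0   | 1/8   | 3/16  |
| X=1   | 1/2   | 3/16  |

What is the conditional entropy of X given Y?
Marginal P(Y) (column sums):
  P(Y=0) = 1/8 + 1/2 = 5/8
  P(Y=1) = 3/16 + 3/16 = 3/8

H(X|Y) = -Σ P(X,Y)·log₂ P(X|Y), where P(X|Y) = P(X,Y) / P(Y)
  (X=0,Y=0): P(X|Y) = (1/8)/(5/8) = 1/5;  -(1/8)·log₂(1/5) = 0.2902
  (X=0,Y=1): P(X|Y) = (3/16)/(3/8) = 1/2;  -(3/16)·log₂(1/2) = 0.1875
  (X=1,Y=0): P(X|Y) = (1/2)/(5/8) = 4/5;  -(1/2)·log₂(4/5) = 0.1610
  (X=1,Y=1): P(X|Y) = (3/16)/(3/8) = 1/2;  -(3/16)·log₂(1/2) = 0.1875
H(X|Y) = 0.2902 + 0.1875 + 0.1610 + 0.1875
  = 0.8262 bits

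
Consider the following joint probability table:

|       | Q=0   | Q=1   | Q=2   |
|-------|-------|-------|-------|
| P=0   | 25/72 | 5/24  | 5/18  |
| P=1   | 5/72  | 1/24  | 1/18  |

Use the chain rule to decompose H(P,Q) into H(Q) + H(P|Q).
By the chain rule: H(P,Q) = H(Q) + H(P|Q)

Marginal P(Q) (column sums):
  P(Q=0) = 25/72 + 5/72 = 5/12
  P(Q=1) = 5/24 + 1/24 = 1/4
  P(Q=2) = 5/18 + 1/18 = 1/3
H(Q) = -[(5/12)·log₂(5/12) + (1/4)·log₂(1/4) + (1/3)·log₂(1/3)]
  = 0.5263 + 0.5000 + 0.5283
  = 1.5546 bits
H(P|Q) = -Σ P(P,Q)·log₂ P(P|Q), where P(P|Q) = P(P,Q) / P(Q)
  (P=0,Q=0): P(P|Q) = (25/72)/(5/12) = 5/6;  -(25/72)·log₂(5/6) = 0.0913
  (P=0,Q=1): P(P|Q) = (5/24)/(1/4) = 5/6;  -(5/24)·log₂(5/6) = 0.0548
  (P=0,Q=2): P(P|Q) = (5/18)/(1/3) = 5/6;  -(5/18)·log₂(5/6) = 0.0731
  (P=1,Q=0): P(P|Q) = (5/72)/(5/12) = 1/6;  -(5/72)·log₂(1/6) = 0.1795
  (P=1,Q=1): P(P|Q) = (1/24)/(1/4) = 1/6;  -(1/24)·log₂(1/6) = 0.1077
  (P=1,Q=2): P(P|Q) = (1/18)/(1/3) = 1/6;  -(1/18)·log₂(1/6) = 0.1436
H(P|Q) = 0.0913 + 0.0548 + 0.0731 + 0.1795 + 0.1077 + 0.1436
  = 0.6500 bits

H(P,Q) = H(Q) + H(P|Q) = 1.5546 + 0.6500 = 2.2046 bits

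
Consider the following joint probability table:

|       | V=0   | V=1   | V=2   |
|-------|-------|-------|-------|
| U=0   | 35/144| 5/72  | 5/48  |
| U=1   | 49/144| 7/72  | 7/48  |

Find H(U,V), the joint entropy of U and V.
H(U,V) = -Σ P(U,V) log₂ P(U,V), summed over the non-zero cells:
H(U,V) = -[(35/144)·log₂(35/144) + (5/72)·log₂(5/72) + (5/48)·log₂(5/48) + (49/144)·log₂(49/144) + (7/72)·log₂(7/72) + (7/48)·log₂(7/48)]
  = 0.4960 + 0.2672 + 0.3399 + 0.5292 + 0.3269 + 0.4051
  = 2.3643 bits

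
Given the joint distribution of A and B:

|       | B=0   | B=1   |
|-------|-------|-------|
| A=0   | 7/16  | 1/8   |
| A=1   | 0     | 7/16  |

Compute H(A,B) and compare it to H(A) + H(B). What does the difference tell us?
Marginal P(A) (row sums):
  P(A=0) = 7/16 + 1/8 = 9/16
  P(A=1) = 0 + 7/16 = 7/16
Marginal P(B) (column sums):
  P(B=0) = 7/16 + 0 = 7/16
  P(B=1) = 1/8 + 7/16 = 9/16

H(A,B) = -[(7/16)·log₂(7/16) + (1/8)·log₂(1/8) + (7/16)·log₂(7/16)]
  = 0.5218 + 0.3750 + 0.5218
  = 1.4186 bits
H(A) = -[(9/16)·log₂(9/16) + (7/16)·log₂(7/16)]
  = 0.4669 + 0.5218
  = 0.9887 bits
H(B) = -[(7/16)·log₂(7/16) + (9/16)·log₂(9/16)]
  = 0.5218 + 0.4669
  = 0.9887 bits

H(A) + H(B) = 0.9887 + 0.9887 = 1.9774 bits
Difference: H(A) + H(B) - H(A,B) = 1.9774 - 1.4186 = 0.5588 bits = I(A;B)

The difference is the mutual information; it is positive here, so A and B are dependent (knowing one reduces uncertainty about the other by 0.5588 bits).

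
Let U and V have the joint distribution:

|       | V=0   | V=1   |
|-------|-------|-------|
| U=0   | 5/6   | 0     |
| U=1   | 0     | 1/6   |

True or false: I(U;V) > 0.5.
Marginal P(U) (row sums):
  P(U=0) = 5/6 + 0 = 5/6
  P(U=1) = 0 + 1/6 = 1/6
Marginal P(V) (column sums):
  P(V=0) = 5/6 + 0 = 5/6
  P(V=1) = 0 + 1/6 = 1/6

H(U) = -[(5/6)·log₂(5/6) + (1/6)·log₂(1/6)]
  = 0.2192 + 0.4308
  = 0.6500 bits
H(V) = -[(5/6)·log₂(5/6) + (1/6)·log₂(1/6)]
  = 0.2192 + 0.4308
  = 0.6500 bits
H(U,V) = -[(5/6)·log₂(5/6) + (1/6)·log₂(1/6)]
  = 0.2192 + 0.4308
  = 0.6500 bits

I(U;V) = H(U) + H(V) - H(U,V)
  = 0.6500 + 0.6500 - 0.6500
  = 0.6500 bits

True. I(U;V) = 0.6500 bits, which is > 0.5 bits.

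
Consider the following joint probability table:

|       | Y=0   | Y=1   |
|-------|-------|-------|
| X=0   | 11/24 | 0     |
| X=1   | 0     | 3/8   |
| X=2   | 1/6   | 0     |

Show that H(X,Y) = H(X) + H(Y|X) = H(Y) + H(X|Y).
Marginal P(X) (row sums):
  P(X=0) = 11/24 + 0 = 11/24
  P(X=1) = 0 + 3/8 = 3/8
  P(X=2) = 1/6 + 0 = 1/6
Marginal P(Y) (column sums):
  P(Y=0) = 11/24 + 0 + 1/6 = 5/8
  P(Y=1) = 0 + 3/8 + 0 = 3/8

Decomposition 1: H(X) + H(Y|X)
H(X) = -[(11/24)·log₂(11/24) + (3/8)·log₂(3/8) + (1/6)·log₂(1/6)]
  = 0.5159 + 0.5306 + 0.4308
  = 1.4773 bits
H(Y|X) = -Σ P(X,Y)·log₂ P(Y|X), where P(Y|X) = P(X,Y) / P(X)
  (cells with P(X,Y) = 0 contribute 0)
  (X=0,Y=0): P(Y|X) = (11/24)/(11/24) = 1;  -(11/24)·log₂(1) = 0.0000
  (X=1,Y=1): P(Y|X) = (3/8)/(3/8) = 1;  -(3/8)·log₂(1) = 0.0000
  (X=2,Y=0): P(Y|X) = (1/6)/(1/6) = 1;  -(1/6)·log₂(1) = 0.0000
H(Y|X) = 0.0000 + 0.0000 + 0.0000
  = 0.0000 bits
H(X) + H(Y|X) = 1.4773 + 0.0000 = 1.4773 bits

Decomposition 2: H(Y) + H(X|Y)
H(Y) = -[(5/8)·log₂(5/8) + (3/8)·log₂(3/8)]
  = 0.4238 + 0.5306
  = 0.9544 bits
H(X|Y) = -Σ P(X,Y)·log₂ P(X|Y), where P(X|Y) = P(X,Y) / P(Y)
  (cells with P(X,Y) = 0 contribute 0)
  (X=0,Y=0): P(X|Y) = (11/24)/(5/8) = 11/15;  -(11/24)·log₂(11/15) = 0.2051
  (X=1,Y=1): P(X|Y) = (3/8)/(3/8) = 1;  -(3/8)·log₂(1) = 0.0000
  (X=2,Y=0): P(X|Y) = (1/6)/(5/8) = 4/15;  -(1/6)·log₂(4/15) = 0.3178
H(X|Y) = 0.2051 + 0.0000 + 0.3178
  = 0.5229 bits
H(Y) + H(X|Y) = 0.9544 + 0.5229 = 1.4773 bits

Direct computation of the joint entropy:
H(X,Y) = -[(11/24)·log₂(11/24) + (3/8)·log₂(3/8) + (1/6)·log₂(1/6)]
  = 0.5159 + 0.5306 + 0.4308
  = 1.4773 bits

All three agree: H(X,Y) = 1.4773 bits ✓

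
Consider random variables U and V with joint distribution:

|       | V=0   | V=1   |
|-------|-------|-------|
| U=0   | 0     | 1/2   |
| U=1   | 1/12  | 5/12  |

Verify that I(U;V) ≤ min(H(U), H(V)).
Marginal P(U) (row sums):
  P(U=0) = 0 + 1/2 = 1/2
  P(U=1) = 1/12 + 5/12 = 1/2
Marginal P(V) (column sums):
  P(V=0) = 0 + 1/12 = 1/12
  P(V=1) = 1/2 + 5/12 = 11/12

H(U) = -[(1/2)·log₂(1/2) + (1/2)·log₂(1/2)]
  = 0.5000 + 0.5000
  = 1.0000 bits
H(V) = -[(1/12)·log₂(1/12) + (11/12)·log₂(11/12)]
  = 0.2987 + 0.1151
  = 0.4138 bits
H(U,V) = -[(1/2)·log₂(1/2) + (1/12)·log₂(1/12) + (5/12)·log₂(5/12)]
  = 0.5000 + 0.2987 + 0.5263
  = 1.3250 bits

I(U;V) = H(U) + H(V) - H(U,V)
  = 1.0000 + 0.4138 - 1.3250
  = 0.0888 bits

min(H(U), H(V)) = min(1.0000, 0.4138) = 0.4138 bits
Since 0.0888 ≤ 0.4138, the bound is satisfied ✓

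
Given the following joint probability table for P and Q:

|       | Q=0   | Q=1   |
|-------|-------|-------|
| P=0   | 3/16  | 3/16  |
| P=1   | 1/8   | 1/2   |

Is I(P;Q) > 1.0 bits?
Marginal P(P) (row sums):
  P(P=0) = 3/16 + 3/16 = 3/8
  P(P=1) = 1/8 + 1/2 = 5/8
Marginal P(Q) (column sums):
  P(Q=0) = 3/16 + 1/8 = 5/16
  P(Q=1) = 3/16 + 1/2 = 11/16

H(P) = -[(3/8)·log₂(3/8) + (5/8)·log₂(5/8)]
  = 0.5306 + 0.4238
  = 0.9544 bits
H(Q) = -[(5/16)·log₂(5/16) + (11/16)·log₂(11/16)]
  = 0.5244 + 0.3716
  = 0.8960 bits
H(P,Q) = -[(3/16)·log₂(3/16) + (3/16)·log₂(3/16) + (1/8)·log₂(1/8) + (1/2)·log₂(1/2)]
  = 0.4528 + 0.4528 + 0.3750 + 0.5000
  = 1.7806 bits

I(P;Q) = H(P) + H(Q) - H(P,Q)
  = 0.9544 + 0.8960 - 1.7806
  = 0.0698 bits

No. I(P;Q) = 0.0698 bits, which is ≤ 1.0 bits.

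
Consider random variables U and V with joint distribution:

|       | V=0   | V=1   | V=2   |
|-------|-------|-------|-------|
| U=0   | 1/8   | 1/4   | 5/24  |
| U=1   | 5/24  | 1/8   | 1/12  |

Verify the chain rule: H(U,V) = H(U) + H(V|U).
Left side:
H(U,V) = -[(1/8)·log₂(1/8) + (1/4)·log₂(1/4) + (5/24)·log₂(5/24) + (5/24)·log₂(5/24) + (1/8)·log₂(1/8) + (1/12)·log₂(1/12)]
  = 0.3750 + 0.5000 + 0.4715 + 0.4715 + 0.3750 + 0.2987
  = 2.4917 bits

Right side:
Marginal P(U) (row sums):
  P(U=0) = 1/8 + 1/4 + 5/24 = 7/12
  P(U=1) = 5/24 + 1/8 + 1/12 = 5/12
H(U) = -[(7/12)·log₂(7/12) + (5/12)·log₂(5/12)]
  = 0.4536 + 0.5263
  = 0.9799 bits
H(V|U) = -Σ P(U,V)·log₂ P(V|U), where P(V|U) = P(U,V) / P(U)
  (U=0,V=0): P(V|U) = (1/8)/(7/12) = 3/14;  -(1/8)·log₂(3/14) = 0.2778
  (U=0,V=1): P(V|U) = (1/4)/(7/12) = 3/7;  -(1/4)·log₂(3/7) = 0.3056
  (U=0,V=2): P(V|U) = (5/24)/(7/12) = 5/14;  -(5/24)·log₂(5/14) = 0.3095
  (U=1,V=0): P(V|U) = (5/24)/(5/12) = 1/2;  -(5/24)·log₂(1/2) = 0.2083
  (U=1,V=1): P(V|U) = (1/8)/(5/12) = 3/10;  -(1/8)·log₂(3/10) = 0.2171
  (U=1,V=2): P(V|U) = (1/12)/(5/12) = 1/5;  -(1/12)·log₂(1/5) = 0.1935
H(V|U) = 0.2778 + 0.3056 + 0.3095 + 0.2083 + 0.2171 + 0.1935
  = 1.5118 bits
H(U) + H(V|U) = 0.9799 + 1.5118 = 2.4917 bits

Both sides equal 2.4917 bits, so the chain rule holds ✓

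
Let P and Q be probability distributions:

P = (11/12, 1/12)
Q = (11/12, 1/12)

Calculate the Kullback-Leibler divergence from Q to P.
D(P||Q) = Σ P(i) log₂(P(i)/Q(i))
  i=0: (11/12) × log₂((11/12)/(11/12)) = (11/12) × log₂(1) = 0.0000
  i=1: (1/12) × log₂((1/12)/(1/12)) = (1/12) × log₂(1) = 0.0000
D(P||Q) = 0.0000 + 0.0000
  = 0.0000 bits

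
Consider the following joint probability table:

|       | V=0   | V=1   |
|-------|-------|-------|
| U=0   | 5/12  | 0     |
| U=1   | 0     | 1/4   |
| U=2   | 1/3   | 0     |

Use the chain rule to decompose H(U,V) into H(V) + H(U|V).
By the chain rule: H(U,V) = H(V) + H(U|V)

Marginal P(V) (column sums):
  P(V=0) = 5/12 + 0 + 1/3 = 3/4
  P(V=1) = 0 + 1/4 + 0 = 1/4
H(V) = -[(3/4)·log₂(3/4) + (1/4)·log₂(1/4)]
  = 0.3113 + 0.5000
  = 0.8113 bits
H(U|V) = -Σ P(U,V)·log₂ P(U|V), where P(U|V) = P(U,V) / P(V)
  (cells with P(U,V) = 0 contribute 0)
  (U=0,V=0): P(U|V) = (5/12)/(3/4) = 5/9;  -(5/12)·log₂(5/9) = 0.3533
  (U=1,V=1): P(U|V) = (1/4)/(1/4) = 1;  -(1/4)·log₂(1) = 0.0000
  (U=2,V=0): P(U|V) = (1/3)/(3/4) = 4/9;  -(1/3)·log₂(4/9) = 0.3900
H(U|V) = 0.3533 + 0.0000 + 0.3900
  = 0.7433 bits

H(U,V) = H(V) + H(U|V) = 0.8113 + 0.7433 = 1.5546 bits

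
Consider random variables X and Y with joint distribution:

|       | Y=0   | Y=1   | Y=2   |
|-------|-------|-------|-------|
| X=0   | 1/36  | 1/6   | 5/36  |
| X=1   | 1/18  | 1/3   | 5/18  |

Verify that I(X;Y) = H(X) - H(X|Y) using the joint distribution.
Left side, from I(X;Y) = H(X) + H(Y) - H(X,Y):
Marginal P(X) (row sums):
  P(X=0) = 1/36 + 1/6 + 5/36 = 1/3
  P(X=1) = 1/18 + 1/3 + 5/18 = 2/3
Marginal P(Y) (column sums):
  P(Y=0) = 1/36 + 1/18 = 1/12
  P(Y=1) = 1/6 + 1/3 = 1/2
  P(Y=2) = 5/36 + 5/18 = 5/12

H(X) = -[(1/3)·log₂(1/3) + (2/3)·log₂(2/3)]
  = 0.5283 + 0.3900
  = 0.9183 bits
H(Y) = -[(1/12)·log₂(1/12) + (1/2)·log₂(1/2) + (5/12)·log₂(5/12)]
  = 0.2987 + 0.5000 + 0.5263
  = 1.3250 bits
H(X,Y) = -[(1/36)·log₂(1/36) + (1/6)·log₂(1/6) + (5/36)·log₂(5/36) + (1/18)·log₂(1/18) + (1/3)·log₂(1/3) + (5/18)·log₂(5/18)]
  = 0.1436 + 0.4308 + 0.3956 + 0.2317 + 0.5283 + 0.5133
  = 2.2433 bits

I(X;Y) = H(X) + H(Y) - H(X,Y)
  = 0.9183 + 1.3250 - 2.2433
  = 0.0000 bits

Right side, with H(X|Y) computed directly from the conditional probabilities:
H(X|Y) = -Σ P(X,Y)·log₂ P(X|Y), where P(X|Y) = P(X,Y) / P(Y)
  (X=0,Y=0): P(X|Y) = (1/36)/(1/12) = 1/3;  -(1/36)·log₂(1/3) = 0.0440
  (X=0,Y=1): P(X|Y) = (1/6)/(1/2) = 1/3;  -(1/6)·log₂(1/3) = 0.2642
  (X=0,Y=2): P(X|Y) = (5/36)/(5/12) = 1/3;  -(5/36)·log₂(1/3) = 0.2201
  (X=1,Y=0): P(X|Y) = (1/18)/(1/12) = 2/3;  -(1/18)·log₂(2/3) = 0.0325
  (X=1,Y=1): P(X|Y) = (1/3)/(1/2) = 2/3;  -(1/3)·log₂(2/3) = 0.1950
  (X=1,Y=2): P(X|Y) = (5/18)/(5/12) = 2/3;  -(5/18)·log₂(2/3) = 0.1625
H(X|Y) = 0.0440 + 0.2642 + 0.2201 + 0.0325 + 0.1950 + 0.1625
  = 0.9183 bits
H(X) - H(X|Y) = 0.9183 - 0.9183 = 0.0000 bits

Both sides equal 0.0000 bits, so I(X;Y) = H(X) - H(X|Y) ✓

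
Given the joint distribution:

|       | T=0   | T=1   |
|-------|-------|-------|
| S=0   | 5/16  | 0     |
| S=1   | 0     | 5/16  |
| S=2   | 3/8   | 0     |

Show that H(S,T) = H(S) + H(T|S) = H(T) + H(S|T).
Marginal P(S) (row sums):
  P(S=0) = 5/16 + 0 = 5/16
  P(S=1) = 0 + 5/16 = 5/16
  P(S=2) = 3/8 + 0 = 3/8
Marginal P(T) (column sums):
  P(T=0) = 5/16 + 0 + 3/8 = 11/16
  P(T=1) = 0 + 5/16 + 0 = 5/16

Decomposition 1: H(S) + H(T|S)
H(S) = -[(5/16)·log₂(5/16) + (5/16)·log₂(5/16) + (3/8)·log₂(3/8)]
  = 0.5244 + 0.5244 + 0.5306
  = 1.5794 bits
H(T|S) = -Σ P(S,T)·log₂ P(T|S), where P(T|S) = P(S,T) / P(S)
  (cells with P(S,T) = 0 contribute 0)
  (S=0,T=0): P(T|S) = (5/16)/(5/16) = 1;  -(5/16)·log₂(1) = 0.0000
  (S=1,T=1): P(T|S) = (5/16)/(5/16) = 1;  -(5/16)·log₂(1) = 0.0000
  (S=2,T=0): P(T|S) = (3/8)/(3/8) = 1;  -(3/8)·log₂(1) = 0.0000
H(T|S) = 0.0000 + 0.0000 + 0.0000
  = 0.0000 bits
H(S) + H(T|S) = 1.5794 + 0.0000 = 1.5794 bits

Decomposition 2: H(T) + H(S|T)
H(T) = -[(11/16)·log₂(11/16) + (5/16)·log₂(5/16)]
  = 0.3716 + 0.5244
  = 0.8960 bits
H(S|T) = -Σ P(S,T)·log₂ P(S|T), where P(S|T) = P(S,T) / P(T)
  (cells with P(S,T) = 0 contribute 0)
  (S=0,T=0): P(S|T) = (5/16)/(11/16) = 5/11;  -(5/16)·log₂(5/11) = 0.3555
  (S=1,T=1): P(S|T) = (5/16)/(5/16) = 1;  -(5/16)·log₂(1) = 0.0000
  (S=2,T=0): P(S|T) = (3/8)/(11/16) = 6/11;  -(3/8)·log₂(6/11) = 0.3279
H(S|T) = 0.3555 + 0.0000 + 0.3279
  = 0.6834 bits
H(T) + H(S|T) = 0.8960 + 0.6834 = 1.5794 bits

Direct computation of the joint entropy:
H(S,T) = -[(5/16)·log₂(5/16) + (5/16)·log₂(5/16) + (3/8)·log₂(3/8)]
  = 0.5244 + 0.5244 + 0.5306
  = 1.5794 bits

All three agree: H(S,T) = 1.5794 bits ✓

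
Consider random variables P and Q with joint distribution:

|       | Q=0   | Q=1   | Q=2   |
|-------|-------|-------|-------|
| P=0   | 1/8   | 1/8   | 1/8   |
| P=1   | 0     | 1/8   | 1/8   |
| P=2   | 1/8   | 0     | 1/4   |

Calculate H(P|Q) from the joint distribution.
Marginal P(Q) (column sums):
  P(Q=0) = 1/8 + 0 + 1/8 = 1/4
  P(Q=1) = 1/8 + 1/8 + 0 = 1/4
  P(Q=2) = 1/8 + 1/8 + 1/4 = 1/2

H(P|Q) = -Σ P(P,Q)·log₂ P(P|Q), where P(P|Q) = P(P,Q) / P(Q)
  (cells with P(P,Q) = 0 contribute 0)
  (P=0,Q=0): P(P|Q) = (1/8)/(1/4) = 1/2;  -(1/8)·log₂(1/2) = 0.1250
  (P=0,Q=1): P(P|Q) = (1/8)/(1/4) = 1/2;  -(1/8)·log₂(1/2) = 0.1250
  (P=0,Q=2): P(P|Q) = (1/8)/(1/2) = 1/4;  -(1/8)·log₂(1/4) = 0.2500
  (P=1,Q=1): P(P|Q) = (1/8)/(1/4) = 1/2;  -(1/8)·log₂(1/2) = 0.1250
  (P=1,Q=2): P(P|Q) = (1/8)/(1/2) = 1/4;  -(1/8)·log₂(1/4) = 0.2500
  (P=2,Q=0): P(P|Q) = (1/8)/(1/4) = 1/2;  -(1/8)·log₂(1/2) = 0.1250
  (P=2,Q=2): P(P|Q) = (1/4)/(1/2) = 1/2;  -(1/4)·log₂(1/2) = 0.2500
H(P|Q) = 0.1250 + 0.1250 + 0.2500 + 0.1250 + 0.2500 + 0.1250 + 0.2500
  = 1.2500 bits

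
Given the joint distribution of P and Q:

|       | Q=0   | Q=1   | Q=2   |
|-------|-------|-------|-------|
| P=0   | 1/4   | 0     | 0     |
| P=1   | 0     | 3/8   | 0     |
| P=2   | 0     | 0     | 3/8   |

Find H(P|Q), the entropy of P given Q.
Marginal P(Q) (column sums):
  P(Q=0) = 1/4 + 0 + 0 = 1/4
  P(Q=1) = 0 + 3/8 + 0 = 3/8
  P(Q=2) = 0 + 0 + 3/8 = 3/8

H(P|Q) = -Σ P(P,Q)·log₂ P(P|Q), where P(P|Q) = P(P,Q) / P(Q)
  (cells with P(P,Q) = 0 contribute 0)
  (P=0,Q=0): P(P|Q) = (1/4)/(1/4) = 1;  -(1/4)·log₂(1) = 0.0000
  (P=1,Q=1): P(P|Q) = (3/8)/(3/8) = 1;  -(3/8)·log₂(1) = 0.0000
  (P=2,Q=2): P(P|Q) = (3/8)/(3/8) = 1;  -(3/8)·log₂(1) = 0.0000
H(P|Q) = 0.0000 + 0.0000 + 0.0000
  = 0.0000 bits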